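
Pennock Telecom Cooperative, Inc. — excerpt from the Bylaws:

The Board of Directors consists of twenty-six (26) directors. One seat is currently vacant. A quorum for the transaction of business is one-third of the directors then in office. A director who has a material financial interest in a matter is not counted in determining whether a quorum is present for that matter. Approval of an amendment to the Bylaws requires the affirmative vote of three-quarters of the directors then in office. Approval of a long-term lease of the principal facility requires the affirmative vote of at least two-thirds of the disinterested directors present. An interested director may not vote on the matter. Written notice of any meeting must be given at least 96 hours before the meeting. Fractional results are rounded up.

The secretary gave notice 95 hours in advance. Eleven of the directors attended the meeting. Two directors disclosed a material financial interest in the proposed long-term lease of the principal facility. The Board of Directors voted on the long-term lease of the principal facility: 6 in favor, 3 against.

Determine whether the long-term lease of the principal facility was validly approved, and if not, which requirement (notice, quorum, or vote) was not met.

Notice: 95 hours given; 96 required (95 < 96). Not satisfied.
Quorum: 11 present, but the 2 interested directors do not count, leaving 9. Quorum is 9. Satisfied.
Vote: the long-term lease of the principal facility requires two-thirds of the disinterested directors present (11 − 2 = 9). 2/3 of 9 = 6, so 6 affirmative votes are needed; 6 voted in favor. Satisfied.

Invalid — notice requirement not satisfied.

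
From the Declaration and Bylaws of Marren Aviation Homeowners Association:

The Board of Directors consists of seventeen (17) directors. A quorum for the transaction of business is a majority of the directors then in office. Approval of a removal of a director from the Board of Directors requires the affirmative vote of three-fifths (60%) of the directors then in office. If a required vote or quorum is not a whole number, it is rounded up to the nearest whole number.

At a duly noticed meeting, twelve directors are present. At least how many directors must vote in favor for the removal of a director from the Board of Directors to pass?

The removal of a director from the Board of Directors requires three-fifths of the directors then in office (17).
3/5 of 17 = 10.20, rounded up to 11.

11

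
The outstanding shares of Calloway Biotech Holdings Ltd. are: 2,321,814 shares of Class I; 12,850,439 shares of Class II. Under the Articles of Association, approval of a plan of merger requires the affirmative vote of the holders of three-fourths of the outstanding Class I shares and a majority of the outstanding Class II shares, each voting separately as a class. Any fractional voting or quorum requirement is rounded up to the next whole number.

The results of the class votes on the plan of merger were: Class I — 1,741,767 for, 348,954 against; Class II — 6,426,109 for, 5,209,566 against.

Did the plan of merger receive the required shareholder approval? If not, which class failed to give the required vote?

Class I: 3/4 of 2321814 = 1741360.50, rounded up to 1741361; 1,741,361 required, 1,741,767 in favor — approved.
Class II: a majority of 12850439 is 6425220; 6,425,220 required, 6,426,109 in favor — approved.

Approved — every class gave the required vote.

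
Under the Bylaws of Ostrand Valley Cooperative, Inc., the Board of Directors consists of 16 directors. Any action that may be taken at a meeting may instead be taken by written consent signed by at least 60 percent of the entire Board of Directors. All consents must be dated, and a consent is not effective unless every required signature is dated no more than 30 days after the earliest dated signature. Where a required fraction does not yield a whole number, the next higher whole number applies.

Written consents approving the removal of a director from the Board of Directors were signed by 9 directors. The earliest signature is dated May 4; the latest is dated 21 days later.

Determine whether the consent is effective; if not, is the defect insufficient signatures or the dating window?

Signatures required: at least 60 percent of 16 — 3/5 of 16 = 9.60, rounded up to 10, so 10 needed; 9 signed. Insufficient.
Dating window: the latest signature is 21 days after the earliest; the limit is 30 days. Within the window.

Not effective — insufficient signatures.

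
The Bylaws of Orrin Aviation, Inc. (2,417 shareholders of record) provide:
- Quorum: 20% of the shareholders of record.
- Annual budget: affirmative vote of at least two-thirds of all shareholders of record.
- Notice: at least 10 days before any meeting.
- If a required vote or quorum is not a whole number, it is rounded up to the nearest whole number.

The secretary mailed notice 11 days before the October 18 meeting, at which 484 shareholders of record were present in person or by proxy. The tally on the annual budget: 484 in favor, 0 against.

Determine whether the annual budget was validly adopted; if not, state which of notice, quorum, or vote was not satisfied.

Invalid — vote requirement not satisfied.

Notice: 11 days given; 10 required. Satisfied.
Quorum: 20% of 2,417 = 483.40, rounded up to 484; 484 present. Satisfied.
Vote: requires two-thirds of all shareholders of record (2,417); 2/3 of 2417 = 1611.33, rounded up to 1612, so 1,612 needed; 484 in favor. Not satisfied.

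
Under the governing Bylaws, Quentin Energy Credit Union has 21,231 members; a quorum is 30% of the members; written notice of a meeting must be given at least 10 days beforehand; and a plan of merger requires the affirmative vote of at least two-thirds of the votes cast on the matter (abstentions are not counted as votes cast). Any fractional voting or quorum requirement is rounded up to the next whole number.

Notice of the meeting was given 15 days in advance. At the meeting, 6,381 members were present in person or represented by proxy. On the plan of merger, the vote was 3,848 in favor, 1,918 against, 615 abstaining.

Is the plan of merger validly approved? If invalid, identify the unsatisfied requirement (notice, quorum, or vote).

Notice: 15 days given; 10 required. Satisfied.
Quorum: 30% of 21,231 = 6,369.30, rounded up to 6,370; 6,381 present. Satisfied.
Vote: requires two-thirds of the votes cast (6,381 − 615 abstaining = 5,766); 2/3 of 5766 = 3844, so 3,844 needed; 3,848 in favor. Satisfied.

Valid — all requirements satisfied.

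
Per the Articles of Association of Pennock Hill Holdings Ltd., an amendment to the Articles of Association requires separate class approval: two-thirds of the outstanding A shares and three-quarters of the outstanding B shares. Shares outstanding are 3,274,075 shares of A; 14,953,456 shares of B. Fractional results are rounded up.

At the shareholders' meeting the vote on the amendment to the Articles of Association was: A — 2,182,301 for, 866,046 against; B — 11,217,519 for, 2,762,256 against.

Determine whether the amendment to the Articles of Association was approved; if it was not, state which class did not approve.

A: 2/3 of 3274075 = 2182716.67, rounded up to 2182717; 2,182,717 required, 2,182,301 in favor — not approved.
B: 3/4 of 14953456 = 11215092; 11,215,092 required, 11,217,519 in favor — approved.

Not approved — the A shares did not give the required vote.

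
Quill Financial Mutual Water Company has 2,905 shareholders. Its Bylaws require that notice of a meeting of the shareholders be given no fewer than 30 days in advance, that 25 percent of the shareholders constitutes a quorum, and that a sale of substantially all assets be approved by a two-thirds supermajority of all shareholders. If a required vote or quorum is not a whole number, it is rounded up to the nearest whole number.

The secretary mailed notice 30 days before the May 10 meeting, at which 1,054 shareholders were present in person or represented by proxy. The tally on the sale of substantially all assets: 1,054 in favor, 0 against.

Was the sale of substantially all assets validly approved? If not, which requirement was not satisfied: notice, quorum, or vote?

Invalid — vote requirement not satisfied.

Notice: 30 days given; 30 required. Satisfied.
Quorum: 25% of 2,905 = 726.25, rounded up to 727; 1,054 present. Satisfied.
Vote: requires two-thirds of all shareholders (2,905); 2/3 of 2905 = 1936.67, rounded up to 1937, so 1,937 needed; 1,054 in favor. Not satisfied.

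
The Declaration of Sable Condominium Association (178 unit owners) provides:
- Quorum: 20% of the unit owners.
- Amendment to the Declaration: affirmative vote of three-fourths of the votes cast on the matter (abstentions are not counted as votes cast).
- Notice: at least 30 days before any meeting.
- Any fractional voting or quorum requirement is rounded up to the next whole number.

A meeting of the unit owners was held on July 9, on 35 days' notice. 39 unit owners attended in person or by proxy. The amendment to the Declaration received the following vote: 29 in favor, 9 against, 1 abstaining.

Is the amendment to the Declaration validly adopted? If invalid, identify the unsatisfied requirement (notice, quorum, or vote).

Valid — all requirements satisfied.

Notice: 35 days given; 30 required. Satisfied.
Quorum: 20% of 178 = 35.60, rounded up to 36; 39 present. Satisfied.
Vote: requires three-fourths of the votes cast (39 − 1 abstaining = 38); 3/4 of 38 = 28.50, rounded up to 29, so 29 needed; 29 in favor. Satisfied.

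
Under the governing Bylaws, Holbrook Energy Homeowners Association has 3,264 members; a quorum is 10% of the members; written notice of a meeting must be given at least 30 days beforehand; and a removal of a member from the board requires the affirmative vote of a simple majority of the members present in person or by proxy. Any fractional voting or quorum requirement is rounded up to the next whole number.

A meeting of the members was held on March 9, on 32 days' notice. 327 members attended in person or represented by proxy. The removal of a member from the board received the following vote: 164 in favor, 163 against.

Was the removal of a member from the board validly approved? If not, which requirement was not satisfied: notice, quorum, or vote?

Notice: 32 days given; 30 required. Satisfied.
Quorum: 10% of 3,264 = 326.40, rounded up to 327; 327 present. Satisfied.
Vote: requires a majority of those present (327); a majority of 327 is 164, so 164 needed; 164 in favor. Satisfied.

Valid — all requirements satisfied.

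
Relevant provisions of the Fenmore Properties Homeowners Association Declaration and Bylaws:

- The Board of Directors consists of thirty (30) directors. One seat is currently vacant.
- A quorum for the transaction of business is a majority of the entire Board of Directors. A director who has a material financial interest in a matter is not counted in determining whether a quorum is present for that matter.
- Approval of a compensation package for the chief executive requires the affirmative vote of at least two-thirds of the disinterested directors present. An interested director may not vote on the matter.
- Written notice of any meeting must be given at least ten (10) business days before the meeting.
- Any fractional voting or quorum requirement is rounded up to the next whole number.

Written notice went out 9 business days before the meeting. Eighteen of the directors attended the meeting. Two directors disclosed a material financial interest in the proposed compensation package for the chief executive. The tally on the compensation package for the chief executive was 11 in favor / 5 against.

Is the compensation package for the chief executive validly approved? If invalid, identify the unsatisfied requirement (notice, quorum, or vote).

Invalid — notice requirement not satisfied.

Notice: 9 business days given; 10 required (9 < 10). Not satisfied.
Quorum: 18 present, but the 2 interested directors do not count, leaving 16. Quorum is 16. Satisfied.
Vote: the compensation package for the chief executive requires two-thirds of the disinterested directors present (18 − 2 = 16). 2/3 of 16 = 10.67, rounded up to 11, so 11 affirmative votes are needed; 11 voted in favor. Satisfied.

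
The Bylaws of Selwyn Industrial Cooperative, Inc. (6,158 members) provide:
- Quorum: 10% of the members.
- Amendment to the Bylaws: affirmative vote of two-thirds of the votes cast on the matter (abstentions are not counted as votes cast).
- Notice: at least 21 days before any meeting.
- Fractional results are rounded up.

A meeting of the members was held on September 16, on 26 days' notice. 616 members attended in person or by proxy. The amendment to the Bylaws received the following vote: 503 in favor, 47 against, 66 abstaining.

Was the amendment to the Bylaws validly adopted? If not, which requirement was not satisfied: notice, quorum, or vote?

Notice: 26 days given; 21 required. Satisfied.
Quorum: 10% of 6,158 = 615.80, rounded up to 616; 616 present. Satisfied.
Vote: requires two-thirds of the votes cast (616 − 66 abstaining = 550); 2/3 of 550 = 366.67, rounded up to 367, so 367 needed; 503 in favor. Satisfied.

Valid — all requirements satisfied.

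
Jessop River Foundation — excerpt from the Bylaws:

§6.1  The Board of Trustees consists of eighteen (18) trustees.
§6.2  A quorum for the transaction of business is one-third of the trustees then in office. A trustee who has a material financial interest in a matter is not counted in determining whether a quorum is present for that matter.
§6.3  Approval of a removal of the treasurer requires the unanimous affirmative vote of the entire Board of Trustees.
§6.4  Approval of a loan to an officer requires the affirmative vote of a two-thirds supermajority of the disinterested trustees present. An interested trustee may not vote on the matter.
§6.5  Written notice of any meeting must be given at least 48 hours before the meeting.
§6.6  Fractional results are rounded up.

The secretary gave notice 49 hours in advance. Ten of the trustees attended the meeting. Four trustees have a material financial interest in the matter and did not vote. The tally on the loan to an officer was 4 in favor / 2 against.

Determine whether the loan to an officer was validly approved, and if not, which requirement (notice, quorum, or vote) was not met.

Notice: 49 hours given; 48 required (49 ≥ 48). Satisfied.
Quorum: 10 present, but the 4 interested trustees do not count, leaving 6. Quorum is 6. Satisfied.
Vote: the loan to an officer requires two-thirds of the disinterested trustees present (10 − 4 = 6). 2/3 of 6 = 4, so 4 affirmative votes are needed; 4 voted in favor. Satisfied.

Valid — all requirements satisfied.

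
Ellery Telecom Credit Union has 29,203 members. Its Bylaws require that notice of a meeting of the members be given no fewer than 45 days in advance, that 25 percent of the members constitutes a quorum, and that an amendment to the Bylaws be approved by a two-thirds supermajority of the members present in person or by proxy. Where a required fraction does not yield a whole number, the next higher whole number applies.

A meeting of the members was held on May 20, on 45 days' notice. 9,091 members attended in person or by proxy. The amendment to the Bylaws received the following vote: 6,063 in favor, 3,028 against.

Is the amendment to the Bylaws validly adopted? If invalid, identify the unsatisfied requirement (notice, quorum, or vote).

Valid — all requirements satisfied.

Notice: 45 days given; 45 required. Satisfied.
Quorum: 25% of 29,203 = 7,300.75, rounded up to 7,301; 9,091 present. Satisfied.
Vote: requires two-thirds of those present (9,091); 2/3 of 9091 = 6060.67, rounded up to 6061, so 6,061 needed; 6,063 in favor. Satisfied.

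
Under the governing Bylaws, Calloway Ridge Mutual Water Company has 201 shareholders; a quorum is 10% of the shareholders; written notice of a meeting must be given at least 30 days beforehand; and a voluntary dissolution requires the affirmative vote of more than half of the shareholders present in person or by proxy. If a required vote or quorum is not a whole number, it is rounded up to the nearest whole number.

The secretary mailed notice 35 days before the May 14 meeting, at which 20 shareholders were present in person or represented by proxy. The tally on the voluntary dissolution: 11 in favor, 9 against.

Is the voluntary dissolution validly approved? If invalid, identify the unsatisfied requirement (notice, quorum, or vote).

Notice: 35 days given; 30 required. Satisfied.
Quorum: 10% of 201 = 20.10, rounded up to 21; 20 present. Not satisfied.
Vote: requires a majority of those present (20); a majority of 20 is 11, so 11 needed; 11 in favor. Satisfied.

Invalid — quorum requirement not satisfied.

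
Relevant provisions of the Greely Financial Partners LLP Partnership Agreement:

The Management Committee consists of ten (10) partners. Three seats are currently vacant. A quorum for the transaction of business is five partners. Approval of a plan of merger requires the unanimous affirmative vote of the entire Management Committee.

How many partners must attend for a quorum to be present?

5

The quorum is fixed at 5.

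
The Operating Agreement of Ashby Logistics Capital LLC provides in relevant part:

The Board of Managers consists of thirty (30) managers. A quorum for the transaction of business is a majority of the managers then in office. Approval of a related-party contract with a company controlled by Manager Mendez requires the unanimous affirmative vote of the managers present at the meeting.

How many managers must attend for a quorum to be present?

16

A majority of 30 is 16.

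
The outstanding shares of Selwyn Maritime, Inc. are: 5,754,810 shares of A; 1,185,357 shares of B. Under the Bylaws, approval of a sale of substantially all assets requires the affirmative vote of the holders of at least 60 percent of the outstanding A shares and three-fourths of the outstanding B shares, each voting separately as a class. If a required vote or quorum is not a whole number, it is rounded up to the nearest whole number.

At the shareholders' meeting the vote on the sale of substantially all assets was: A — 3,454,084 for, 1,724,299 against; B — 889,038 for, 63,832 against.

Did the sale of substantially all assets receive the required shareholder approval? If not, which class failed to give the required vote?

A: 3/5 of 5754810 = 3452886; 3,452,886 required, 3,454,084 in favor — approved.
B: 3/4 of 1185357 = 889017.75, rounded up to 889018; 889,018 required, 889,038 in favor — approved.

Approved — every class gave the required vote.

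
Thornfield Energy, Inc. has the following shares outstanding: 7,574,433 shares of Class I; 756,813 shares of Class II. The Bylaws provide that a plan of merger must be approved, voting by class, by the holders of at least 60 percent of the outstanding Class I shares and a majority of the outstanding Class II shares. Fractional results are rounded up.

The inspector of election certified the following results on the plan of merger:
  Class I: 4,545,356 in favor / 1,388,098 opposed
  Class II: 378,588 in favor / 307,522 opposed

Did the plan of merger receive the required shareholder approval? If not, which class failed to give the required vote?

Class I: 3/5 of 7574433 = 4544659.80, rounded up to 4544660; 4,544,660 required, 4,545,356 in favor — approved.
Class II: a majority of 756813 is 378407; 378,407 required, 378,588 in favor — approved.

Approved — every class gave the required vote.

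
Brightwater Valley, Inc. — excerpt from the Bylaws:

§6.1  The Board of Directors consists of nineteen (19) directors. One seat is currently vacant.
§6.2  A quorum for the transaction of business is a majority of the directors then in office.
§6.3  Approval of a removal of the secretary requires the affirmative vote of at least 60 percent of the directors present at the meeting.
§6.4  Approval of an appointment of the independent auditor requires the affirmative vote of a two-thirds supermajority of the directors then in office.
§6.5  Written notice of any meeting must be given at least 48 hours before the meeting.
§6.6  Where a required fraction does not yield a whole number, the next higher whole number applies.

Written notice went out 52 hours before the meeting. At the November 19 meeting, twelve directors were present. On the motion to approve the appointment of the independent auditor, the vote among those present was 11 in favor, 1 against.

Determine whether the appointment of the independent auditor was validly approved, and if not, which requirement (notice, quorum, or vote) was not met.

Notice: 52 hours given; 48 required (52 ≥ 48). Satisfied.
Quorum: 12 present; quorum is 10. Satisfied.
Vote: the appointment of the independent auditor requires two-thirds of the directors then in office (18). 2/3 of 18 = 12, so 12 affirmative votes are needed; 11 voted in favor. Not satisfied.

Invalid — vote requirement not satisfied.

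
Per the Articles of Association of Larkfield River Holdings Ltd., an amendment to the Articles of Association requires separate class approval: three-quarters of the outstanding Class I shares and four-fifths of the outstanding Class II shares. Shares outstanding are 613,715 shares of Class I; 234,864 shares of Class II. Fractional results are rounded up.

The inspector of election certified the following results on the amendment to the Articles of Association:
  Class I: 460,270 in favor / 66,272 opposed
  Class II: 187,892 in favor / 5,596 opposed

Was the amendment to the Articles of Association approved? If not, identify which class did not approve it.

Not approved — the Class I shares did not give the required vote.

Class I: 3/4 of 613715 = 460286.25, rounded up to 460287; 460,287 required, 460,270 in favor — not approved.
Class II: 4/5 of 234864 = 187891.20, rounded up to 187892; 187,892 required, 187,892 in favor — approved.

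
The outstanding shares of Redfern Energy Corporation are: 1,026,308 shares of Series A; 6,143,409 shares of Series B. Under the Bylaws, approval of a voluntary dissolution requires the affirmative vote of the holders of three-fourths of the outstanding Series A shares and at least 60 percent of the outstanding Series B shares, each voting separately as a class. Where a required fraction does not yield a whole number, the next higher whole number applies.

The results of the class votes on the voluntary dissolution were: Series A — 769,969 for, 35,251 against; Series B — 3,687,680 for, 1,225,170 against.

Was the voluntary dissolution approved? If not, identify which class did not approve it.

Series A: 3/4 of 1026308 = 769731; 769,731 required, 769,969 in favor — approved.
Series B: 3/5 of 6143409 = 3686045.40, rounded up to 3686046; 3,686,046 required, 3,687,680 in favor — approved.

Approved — every class gave the required vote.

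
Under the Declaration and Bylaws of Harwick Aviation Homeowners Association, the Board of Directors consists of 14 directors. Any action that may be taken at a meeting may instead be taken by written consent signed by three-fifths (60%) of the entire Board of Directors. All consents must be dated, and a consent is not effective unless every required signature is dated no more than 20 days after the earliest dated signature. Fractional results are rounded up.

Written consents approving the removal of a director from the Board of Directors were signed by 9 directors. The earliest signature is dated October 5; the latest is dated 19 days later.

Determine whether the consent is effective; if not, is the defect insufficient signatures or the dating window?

Signatures required: three-fifths (60%) of 14 — 3/5 of 14 = 8.40, rounded up to 9, so 9 needed; 9 signed. Sufficient.
Dating window: the latest signature is 19 days after the earliest; the limit is 20 days. Within the window.

Effective — both the signature and dating-window requirements are satisfied.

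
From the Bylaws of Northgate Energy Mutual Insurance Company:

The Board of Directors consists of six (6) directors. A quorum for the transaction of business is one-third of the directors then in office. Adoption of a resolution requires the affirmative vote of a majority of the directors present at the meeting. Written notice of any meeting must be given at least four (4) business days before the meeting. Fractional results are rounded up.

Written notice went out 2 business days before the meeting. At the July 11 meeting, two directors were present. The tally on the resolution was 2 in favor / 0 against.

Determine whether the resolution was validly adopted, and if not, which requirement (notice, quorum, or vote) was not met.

Notice: 2 business days given; 4 required (2 < 4). Not satisfied.
Quorum: 2 present; quorum is 2. Satisfied.
Vote: the resolution requires a majority of the directors present (2). A majority of 2 is 2, so 2 affirmative votes are needed; 2 voted in favor. Satisfied.

Invalid — notice requirement not satisfied.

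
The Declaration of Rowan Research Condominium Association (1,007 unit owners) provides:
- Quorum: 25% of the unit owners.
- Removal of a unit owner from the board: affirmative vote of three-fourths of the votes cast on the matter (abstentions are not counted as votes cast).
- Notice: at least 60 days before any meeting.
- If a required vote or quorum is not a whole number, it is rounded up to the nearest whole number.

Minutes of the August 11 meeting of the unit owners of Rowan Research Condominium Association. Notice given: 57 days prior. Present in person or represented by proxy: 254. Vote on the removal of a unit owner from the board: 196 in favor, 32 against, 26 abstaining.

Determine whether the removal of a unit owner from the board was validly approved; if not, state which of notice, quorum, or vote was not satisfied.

Invalid — notice requirement not satisfied.

Notice: 57 days given; 60 required. Not satisfied.
Quorum: 25% of 1,007 = 251.75, rounded up to 252; 254 present. Satisfied.
Vote: requires three-fourths of the votes cast (254 − 26 abstaining = 228); 3/4 of 228 = 171, so 171 needed; 196 in favor. Satisfied.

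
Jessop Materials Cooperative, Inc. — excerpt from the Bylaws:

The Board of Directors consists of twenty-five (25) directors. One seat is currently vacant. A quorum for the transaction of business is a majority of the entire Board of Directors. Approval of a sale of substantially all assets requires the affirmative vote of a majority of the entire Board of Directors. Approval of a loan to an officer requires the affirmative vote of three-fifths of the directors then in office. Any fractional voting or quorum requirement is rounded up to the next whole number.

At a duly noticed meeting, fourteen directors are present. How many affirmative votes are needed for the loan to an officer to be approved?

The loan to an officer requires three-fifths of the directors then in office (24).
3/5 of 24 = 14.40, rounded up to 15.
(Only 14 can vote, so the loan to an officer cannot pass at this meeting, but the required vote is still 15.)

15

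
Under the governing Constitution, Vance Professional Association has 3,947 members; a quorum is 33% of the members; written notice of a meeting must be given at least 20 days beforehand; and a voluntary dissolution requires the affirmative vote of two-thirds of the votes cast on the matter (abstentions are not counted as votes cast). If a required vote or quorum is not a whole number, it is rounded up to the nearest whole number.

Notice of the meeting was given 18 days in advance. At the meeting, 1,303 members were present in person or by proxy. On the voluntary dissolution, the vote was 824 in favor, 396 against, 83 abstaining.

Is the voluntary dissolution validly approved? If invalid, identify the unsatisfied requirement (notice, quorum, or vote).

Invalid — notice requirement not satisfied.

Notice: 18 days given; 20 required. Not satisfied.
Quorum: 33% of 3,947 = 1,302.51, rounded up to 1,303; 1,303 present. Satisfied.
Vote: requires two-thirds of the votes cast (1,303 − 83 abstaining = 1,220); 2/3 of 1220 = 813.33, rounded up to 814, so 814 needed; 824 in favor. Satisfied.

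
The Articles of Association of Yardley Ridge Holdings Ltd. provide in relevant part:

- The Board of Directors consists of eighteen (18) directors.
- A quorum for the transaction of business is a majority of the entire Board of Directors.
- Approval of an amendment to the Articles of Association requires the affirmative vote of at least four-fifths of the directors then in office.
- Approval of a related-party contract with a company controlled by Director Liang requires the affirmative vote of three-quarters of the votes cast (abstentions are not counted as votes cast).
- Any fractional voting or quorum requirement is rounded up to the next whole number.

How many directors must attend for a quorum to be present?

A majority of 18 is 10.

10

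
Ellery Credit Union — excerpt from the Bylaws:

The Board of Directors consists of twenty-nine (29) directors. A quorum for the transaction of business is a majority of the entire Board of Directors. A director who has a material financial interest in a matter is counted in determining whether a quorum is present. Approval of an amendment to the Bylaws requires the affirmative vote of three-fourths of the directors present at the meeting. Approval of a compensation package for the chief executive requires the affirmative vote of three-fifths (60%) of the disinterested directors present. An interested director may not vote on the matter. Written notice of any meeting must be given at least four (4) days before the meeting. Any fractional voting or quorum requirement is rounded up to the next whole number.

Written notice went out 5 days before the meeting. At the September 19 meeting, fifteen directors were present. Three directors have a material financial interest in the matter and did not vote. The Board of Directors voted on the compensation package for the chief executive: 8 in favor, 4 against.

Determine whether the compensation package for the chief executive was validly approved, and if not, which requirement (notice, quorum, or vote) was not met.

Notice: 5 days given; 4 required (5 ≥ 4). Satisfied.
Quorum: 15 present (interested directors count toward quorum); quorum is 15. Satisfied.
Vote: the compensation package for the chief executive requires three-fifths of the disinterested directors present (15 − 3 = 12). 3/5 of 12 = 7.20, rounded up to 8, so 8 affirmative votes are needed; 8 voted in favor. Satisfied.

Valid — all requirements satisfied.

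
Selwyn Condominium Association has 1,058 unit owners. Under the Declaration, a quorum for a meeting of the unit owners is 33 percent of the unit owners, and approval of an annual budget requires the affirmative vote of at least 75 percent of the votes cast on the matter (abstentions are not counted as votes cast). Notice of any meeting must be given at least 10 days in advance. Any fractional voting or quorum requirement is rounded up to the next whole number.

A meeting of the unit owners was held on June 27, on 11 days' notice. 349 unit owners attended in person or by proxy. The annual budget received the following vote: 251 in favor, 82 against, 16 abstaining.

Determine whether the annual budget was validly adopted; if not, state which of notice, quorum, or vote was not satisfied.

Notice: 11 days given; 10 required. Satisfied.
Quorum: 33% of 1,058 = 349.14, rounded up to 350; 349 present. Not satisfied.
Vote: requires three-fourths of the votes cast (349 − 16 abstaining = 333); 3/4 of 333 = 249.75, rounded up to 250, so 250 needed; 251 in favor. Satisfied.

Invalid — quorum requirement not satisfied.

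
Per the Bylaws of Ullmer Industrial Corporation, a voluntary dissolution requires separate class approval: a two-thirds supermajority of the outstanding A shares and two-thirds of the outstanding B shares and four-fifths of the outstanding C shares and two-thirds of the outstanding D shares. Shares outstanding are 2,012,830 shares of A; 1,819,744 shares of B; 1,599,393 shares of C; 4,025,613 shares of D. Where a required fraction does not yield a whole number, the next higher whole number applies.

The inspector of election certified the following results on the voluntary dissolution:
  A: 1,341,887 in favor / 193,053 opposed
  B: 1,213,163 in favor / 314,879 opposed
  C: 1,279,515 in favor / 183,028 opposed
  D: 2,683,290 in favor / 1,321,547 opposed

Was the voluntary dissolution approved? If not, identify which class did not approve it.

Not approved — the D shares did not give the required vote.

A: 2/3 of 2012830 = 1341886.67, rounded up to 1341887; 1,341,887 required, 1,341,887 in favor — approved.
B: 2/3 of 1819744 = 1213162.67, rounded up to 1213163; 1,213,163 required, 1,213,163 in favor — approved.
C: 4/5 of 1599393 = 1279514.40, rounded up to 1279515; 1,279,515 required, 1,279,515 in favor — approved.
D: 2/3 of 4025613 = 2683742; 2,683,742 required, 2,683,290 in favor — not approved.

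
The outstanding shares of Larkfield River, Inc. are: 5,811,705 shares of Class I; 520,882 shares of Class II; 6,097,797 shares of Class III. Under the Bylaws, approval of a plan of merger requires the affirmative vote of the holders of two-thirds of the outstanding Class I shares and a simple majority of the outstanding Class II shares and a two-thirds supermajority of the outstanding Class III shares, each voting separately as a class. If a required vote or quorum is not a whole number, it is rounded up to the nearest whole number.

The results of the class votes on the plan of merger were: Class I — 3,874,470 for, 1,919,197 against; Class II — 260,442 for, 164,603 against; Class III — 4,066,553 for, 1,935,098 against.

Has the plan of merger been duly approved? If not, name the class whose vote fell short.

Class I: 2/3 of 5811705 = 3874470; 3,874,470 required, 3,874,470 in favor — approved.
Class II: a majority of 520882 is 260442; 260,442 required, 260,442 in favor — approved.
Class III: 2/3 of 6097797 = 4065198; 4,065,198 required, 4,066,553 in favor — approved.

Approved — every class gave the required vote.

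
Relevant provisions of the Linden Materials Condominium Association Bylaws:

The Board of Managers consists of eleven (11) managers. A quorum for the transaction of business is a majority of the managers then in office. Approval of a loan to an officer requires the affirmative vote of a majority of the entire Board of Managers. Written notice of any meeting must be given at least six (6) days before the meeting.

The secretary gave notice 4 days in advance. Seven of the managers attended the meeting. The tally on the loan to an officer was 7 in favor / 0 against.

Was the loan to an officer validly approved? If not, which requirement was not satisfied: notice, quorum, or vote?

Notice: 4 days given; 6 required (4 < 6). Not satisfied.
Quorum: 7 present; quorum is 6. Satisfied.
Vote: the loan to an officer requires a majority of the entire Board of Managers (11). A majority of 11 is 6, so 6 affirmative votes are needed; 7 voted in favor. Satisfied.

Invalid — notice requirement not satisfied.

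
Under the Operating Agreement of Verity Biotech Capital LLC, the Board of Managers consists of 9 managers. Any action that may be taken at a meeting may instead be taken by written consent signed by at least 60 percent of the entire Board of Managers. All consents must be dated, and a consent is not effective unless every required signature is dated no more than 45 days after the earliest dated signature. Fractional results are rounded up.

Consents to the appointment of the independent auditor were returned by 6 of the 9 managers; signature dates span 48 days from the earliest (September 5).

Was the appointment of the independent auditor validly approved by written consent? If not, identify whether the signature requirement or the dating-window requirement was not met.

Signatures required: at least 60 percent of 9 — 3/5 of 9 = 5.40, rounded up to 6, so 6 needed; 6 signed. Sufficient.
Dating window: the latest signature is 48 days after the earliest; the limit is 45 days. Outside the window.

Not effective — dating-window requirement not satisfied.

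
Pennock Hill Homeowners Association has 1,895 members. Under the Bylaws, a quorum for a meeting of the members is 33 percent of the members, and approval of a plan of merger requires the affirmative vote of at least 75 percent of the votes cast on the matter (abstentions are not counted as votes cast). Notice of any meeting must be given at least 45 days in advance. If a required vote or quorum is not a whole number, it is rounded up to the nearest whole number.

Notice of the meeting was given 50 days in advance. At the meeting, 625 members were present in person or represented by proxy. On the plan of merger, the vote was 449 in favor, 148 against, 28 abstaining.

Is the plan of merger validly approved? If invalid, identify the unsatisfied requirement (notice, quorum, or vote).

Notice: 50 days given; 45 required. Satisfied.
Quorum: 33% of 1,895 = 625.35, rounded up to 626; 625 present. Not satisfied.
Vote: requires three-fourths of the votes cast (625 − 28 abstaining = 597); 3/4 of 597 = 447.75, rounded up to 448, so 448 needed; 449 in favor. Satisfied.

Invalid — quorum requirement not satisfied.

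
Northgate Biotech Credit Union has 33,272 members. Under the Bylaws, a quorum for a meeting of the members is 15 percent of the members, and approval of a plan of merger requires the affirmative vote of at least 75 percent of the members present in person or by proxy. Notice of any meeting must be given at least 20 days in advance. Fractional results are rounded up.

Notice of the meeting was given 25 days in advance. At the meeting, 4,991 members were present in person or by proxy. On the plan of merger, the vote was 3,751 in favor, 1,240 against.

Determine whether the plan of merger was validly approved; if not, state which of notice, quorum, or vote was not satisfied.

Valid — all requirements satisfied.

Notice: 25 days given; 20 required. Satisfied.
Quorum: 15% of 33,272 = 4,990.80, rounded up to 4,991; 4,991 present. Satisfied.
Vote: requires three-fourths of those present (4,991); 3/4 of 4991 = 3743.25, rounded up to 3744, so 3,744 needed; 3,751 in favor. Satisfied.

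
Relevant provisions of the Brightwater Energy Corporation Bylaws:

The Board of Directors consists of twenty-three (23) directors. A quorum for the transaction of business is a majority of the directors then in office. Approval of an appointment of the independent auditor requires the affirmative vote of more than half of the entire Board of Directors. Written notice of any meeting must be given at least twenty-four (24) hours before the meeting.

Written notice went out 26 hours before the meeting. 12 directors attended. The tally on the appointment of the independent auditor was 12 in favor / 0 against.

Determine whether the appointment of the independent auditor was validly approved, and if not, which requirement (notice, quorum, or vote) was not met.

Notice: 26 hours given; 24 required (26 ≥ 24). Satisfied.
Quorum: 12 present; quorum is 12. Satisfied.
Vote: the appointment of the independent auditor requires a majority of the entire Board of Directors (23). A majority of 23 is 12, so 12 affirmative votes are needed; 12 voted in favor. Satisfied.

Valid — all requirements satisfied.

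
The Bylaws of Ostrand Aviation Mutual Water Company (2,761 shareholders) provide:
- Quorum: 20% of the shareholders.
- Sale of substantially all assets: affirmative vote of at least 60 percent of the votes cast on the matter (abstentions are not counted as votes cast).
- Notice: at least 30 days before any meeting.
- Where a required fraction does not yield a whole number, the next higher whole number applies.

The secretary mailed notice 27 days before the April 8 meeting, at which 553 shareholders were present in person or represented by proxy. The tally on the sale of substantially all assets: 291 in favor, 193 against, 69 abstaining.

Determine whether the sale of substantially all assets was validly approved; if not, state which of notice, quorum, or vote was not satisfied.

Invalid — notice requirement not satisfied.

Notice: 27 days given; 30 required. Not satisfied.
Quorum: 20% of 2,761 = 552.20, rounded up to 553; 553 present. Satisfied.
Vote: requires three-fifths of the votes cast (553 − 69 abstaining = 484); 3/5 of 484 = 290.40, rounded up to 291, so 291 needed; 291 in favor. Satisfied.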